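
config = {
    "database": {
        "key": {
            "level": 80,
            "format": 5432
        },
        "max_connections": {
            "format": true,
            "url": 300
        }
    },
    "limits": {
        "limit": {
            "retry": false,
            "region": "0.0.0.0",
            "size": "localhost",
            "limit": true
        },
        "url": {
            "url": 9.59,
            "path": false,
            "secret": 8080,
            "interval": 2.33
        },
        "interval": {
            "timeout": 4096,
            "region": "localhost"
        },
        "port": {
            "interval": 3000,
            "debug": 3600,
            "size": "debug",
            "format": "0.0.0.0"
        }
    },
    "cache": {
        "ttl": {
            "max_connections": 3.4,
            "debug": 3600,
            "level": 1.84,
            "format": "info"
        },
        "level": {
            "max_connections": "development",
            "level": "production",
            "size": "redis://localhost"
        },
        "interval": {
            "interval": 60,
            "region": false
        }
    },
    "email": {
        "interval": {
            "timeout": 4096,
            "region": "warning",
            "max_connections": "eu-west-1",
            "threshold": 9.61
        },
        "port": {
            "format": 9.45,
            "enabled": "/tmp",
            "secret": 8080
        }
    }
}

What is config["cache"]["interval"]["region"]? False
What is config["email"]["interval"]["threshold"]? 9.61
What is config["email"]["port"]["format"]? 9.45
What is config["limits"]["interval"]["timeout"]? 4096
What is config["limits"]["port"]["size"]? "debug"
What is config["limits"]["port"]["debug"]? 3600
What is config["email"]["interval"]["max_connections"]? "eu-west-1"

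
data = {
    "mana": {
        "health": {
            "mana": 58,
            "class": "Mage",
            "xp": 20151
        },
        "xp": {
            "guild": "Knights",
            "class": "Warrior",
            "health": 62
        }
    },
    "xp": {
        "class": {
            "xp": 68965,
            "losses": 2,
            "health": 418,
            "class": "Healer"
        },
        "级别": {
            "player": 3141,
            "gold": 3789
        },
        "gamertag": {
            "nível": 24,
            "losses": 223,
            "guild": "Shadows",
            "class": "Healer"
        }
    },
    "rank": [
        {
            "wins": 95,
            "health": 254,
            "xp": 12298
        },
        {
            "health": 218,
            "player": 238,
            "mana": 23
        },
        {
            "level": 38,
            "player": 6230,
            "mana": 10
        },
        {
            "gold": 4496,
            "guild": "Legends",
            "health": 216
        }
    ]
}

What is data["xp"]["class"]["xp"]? 68965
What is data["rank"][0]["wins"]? 95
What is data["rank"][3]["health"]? 216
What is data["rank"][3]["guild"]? "Legends"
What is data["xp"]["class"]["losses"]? 2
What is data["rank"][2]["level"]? 38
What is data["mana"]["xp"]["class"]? "Warrior"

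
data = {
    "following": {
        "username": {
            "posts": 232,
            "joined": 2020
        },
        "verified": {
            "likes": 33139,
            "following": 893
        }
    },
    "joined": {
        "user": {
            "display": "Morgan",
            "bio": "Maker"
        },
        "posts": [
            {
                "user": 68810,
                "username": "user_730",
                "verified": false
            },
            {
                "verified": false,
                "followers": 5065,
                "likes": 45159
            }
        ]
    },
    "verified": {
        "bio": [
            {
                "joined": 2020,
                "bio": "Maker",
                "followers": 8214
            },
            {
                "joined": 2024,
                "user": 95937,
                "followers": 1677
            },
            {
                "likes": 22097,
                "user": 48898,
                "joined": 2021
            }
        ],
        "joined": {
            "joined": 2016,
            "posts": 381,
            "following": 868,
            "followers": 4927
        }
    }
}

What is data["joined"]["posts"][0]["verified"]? False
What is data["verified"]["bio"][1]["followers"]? 1677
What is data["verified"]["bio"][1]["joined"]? 2024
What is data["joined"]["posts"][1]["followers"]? 5065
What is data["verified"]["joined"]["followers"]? 4927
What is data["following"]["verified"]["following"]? 893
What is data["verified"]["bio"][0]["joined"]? 2020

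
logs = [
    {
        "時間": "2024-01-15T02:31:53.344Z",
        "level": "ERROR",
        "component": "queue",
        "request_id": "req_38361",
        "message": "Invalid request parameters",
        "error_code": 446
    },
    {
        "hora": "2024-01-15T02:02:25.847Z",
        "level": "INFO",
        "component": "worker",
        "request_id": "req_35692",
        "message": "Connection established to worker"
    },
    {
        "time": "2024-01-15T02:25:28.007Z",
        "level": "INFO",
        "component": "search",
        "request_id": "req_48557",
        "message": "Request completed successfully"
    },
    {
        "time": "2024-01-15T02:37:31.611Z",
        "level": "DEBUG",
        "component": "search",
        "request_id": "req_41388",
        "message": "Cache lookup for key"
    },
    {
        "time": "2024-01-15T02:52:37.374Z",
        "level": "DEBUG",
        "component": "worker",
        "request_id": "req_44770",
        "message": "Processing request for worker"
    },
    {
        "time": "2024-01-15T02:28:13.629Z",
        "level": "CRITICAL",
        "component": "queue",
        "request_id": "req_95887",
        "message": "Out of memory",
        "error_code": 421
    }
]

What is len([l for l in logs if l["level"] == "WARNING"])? 0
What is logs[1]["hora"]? "2024-01-15T02:02:25.847Z"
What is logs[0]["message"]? "Invalid request parameters"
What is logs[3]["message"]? "Cache lookup for key"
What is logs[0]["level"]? "ERROR"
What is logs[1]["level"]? "INFO"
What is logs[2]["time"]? "2024-01-15T02:25:28.007Z"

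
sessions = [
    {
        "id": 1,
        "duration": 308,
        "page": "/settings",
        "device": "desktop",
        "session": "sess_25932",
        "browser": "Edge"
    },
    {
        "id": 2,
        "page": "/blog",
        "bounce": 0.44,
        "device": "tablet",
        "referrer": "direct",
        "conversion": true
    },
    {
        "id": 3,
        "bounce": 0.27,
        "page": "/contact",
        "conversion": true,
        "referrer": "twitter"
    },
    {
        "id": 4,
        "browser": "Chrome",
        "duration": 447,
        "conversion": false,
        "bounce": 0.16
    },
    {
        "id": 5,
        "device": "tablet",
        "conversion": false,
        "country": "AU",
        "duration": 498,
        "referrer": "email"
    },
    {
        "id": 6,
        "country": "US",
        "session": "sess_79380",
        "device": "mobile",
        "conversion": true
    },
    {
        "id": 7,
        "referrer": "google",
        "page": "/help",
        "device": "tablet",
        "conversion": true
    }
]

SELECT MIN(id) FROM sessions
1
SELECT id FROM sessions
[1, 2, 3, 4, 5, 6, 7]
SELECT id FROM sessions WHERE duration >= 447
[4, 5]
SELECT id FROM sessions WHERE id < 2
[1]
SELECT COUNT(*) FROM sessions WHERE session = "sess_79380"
1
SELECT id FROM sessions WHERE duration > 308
[4, 5]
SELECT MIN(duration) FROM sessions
308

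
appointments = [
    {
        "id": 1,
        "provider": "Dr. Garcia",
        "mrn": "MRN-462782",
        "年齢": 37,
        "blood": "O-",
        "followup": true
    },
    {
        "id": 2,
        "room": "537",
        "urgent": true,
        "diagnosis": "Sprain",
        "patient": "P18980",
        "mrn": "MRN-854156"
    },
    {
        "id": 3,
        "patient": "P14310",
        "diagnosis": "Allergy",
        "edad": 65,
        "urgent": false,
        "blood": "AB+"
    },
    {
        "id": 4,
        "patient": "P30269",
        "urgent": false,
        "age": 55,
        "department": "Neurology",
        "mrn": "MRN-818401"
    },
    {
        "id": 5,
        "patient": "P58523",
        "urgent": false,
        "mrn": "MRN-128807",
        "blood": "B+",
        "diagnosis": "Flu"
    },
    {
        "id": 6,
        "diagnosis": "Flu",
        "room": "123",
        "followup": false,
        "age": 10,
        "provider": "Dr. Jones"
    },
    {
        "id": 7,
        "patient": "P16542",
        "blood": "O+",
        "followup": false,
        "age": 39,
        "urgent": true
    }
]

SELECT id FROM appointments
[1, 2, 3, 4, 5, 6, 7]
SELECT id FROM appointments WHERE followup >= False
[1, 6, 7]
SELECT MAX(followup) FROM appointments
True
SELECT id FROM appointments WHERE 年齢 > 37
[]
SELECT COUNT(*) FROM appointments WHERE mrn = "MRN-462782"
1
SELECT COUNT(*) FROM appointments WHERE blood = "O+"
1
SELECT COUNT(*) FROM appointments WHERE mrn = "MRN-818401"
1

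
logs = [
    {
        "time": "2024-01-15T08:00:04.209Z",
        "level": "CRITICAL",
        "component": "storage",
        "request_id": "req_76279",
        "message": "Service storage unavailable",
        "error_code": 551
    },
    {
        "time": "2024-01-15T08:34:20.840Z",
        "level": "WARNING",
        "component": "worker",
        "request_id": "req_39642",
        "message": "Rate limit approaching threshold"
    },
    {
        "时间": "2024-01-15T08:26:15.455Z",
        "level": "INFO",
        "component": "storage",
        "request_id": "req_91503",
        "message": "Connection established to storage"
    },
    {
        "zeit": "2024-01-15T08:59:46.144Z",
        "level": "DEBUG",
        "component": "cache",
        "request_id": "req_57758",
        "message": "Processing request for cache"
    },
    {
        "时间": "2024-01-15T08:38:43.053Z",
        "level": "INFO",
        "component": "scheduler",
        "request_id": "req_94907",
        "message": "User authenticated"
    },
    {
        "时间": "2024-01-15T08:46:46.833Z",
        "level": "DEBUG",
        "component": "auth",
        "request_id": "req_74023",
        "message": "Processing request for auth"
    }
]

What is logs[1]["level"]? "WARNING"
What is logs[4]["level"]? "INFO"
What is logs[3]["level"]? "DEBUG"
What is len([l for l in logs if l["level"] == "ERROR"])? 0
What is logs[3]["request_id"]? "req_57758"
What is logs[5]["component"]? "auth"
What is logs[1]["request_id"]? "req_39642"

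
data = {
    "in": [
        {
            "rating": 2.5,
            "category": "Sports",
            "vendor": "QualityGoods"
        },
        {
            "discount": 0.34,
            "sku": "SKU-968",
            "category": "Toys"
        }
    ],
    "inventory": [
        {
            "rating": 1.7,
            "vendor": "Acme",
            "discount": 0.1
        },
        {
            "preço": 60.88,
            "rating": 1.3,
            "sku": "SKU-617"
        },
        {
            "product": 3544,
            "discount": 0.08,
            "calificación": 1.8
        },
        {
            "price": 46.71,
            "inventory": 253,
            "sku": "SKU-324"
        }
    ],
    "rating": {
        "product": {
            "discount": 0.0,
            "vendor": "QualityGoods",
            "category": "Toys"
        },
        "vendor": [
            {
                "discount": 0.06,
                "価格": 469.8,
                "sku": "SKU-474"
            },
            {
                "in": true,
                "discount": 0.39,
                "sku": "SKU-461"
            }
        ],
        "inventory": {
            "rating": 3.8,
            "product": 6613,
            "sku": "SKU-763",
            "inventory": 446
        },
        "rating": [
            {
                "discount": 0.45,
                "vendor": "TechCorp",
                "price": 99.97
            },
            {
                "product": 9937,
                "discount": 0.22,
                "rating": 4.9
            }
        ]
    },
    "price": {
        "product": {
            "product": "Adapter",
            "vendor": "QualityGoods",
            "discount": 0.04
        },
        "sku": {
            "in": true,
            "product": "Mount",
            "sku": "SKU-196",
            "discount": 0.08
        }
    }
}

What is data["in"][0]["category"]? "Sports"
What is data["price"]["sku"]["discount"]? 0.08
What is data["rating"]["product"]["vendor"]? "QualityGoods"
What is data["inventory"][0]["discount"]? 0.1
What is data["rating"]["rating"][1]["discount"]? 0.22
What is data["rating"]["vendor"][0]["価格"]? 469.8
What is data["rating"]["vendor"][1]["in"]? True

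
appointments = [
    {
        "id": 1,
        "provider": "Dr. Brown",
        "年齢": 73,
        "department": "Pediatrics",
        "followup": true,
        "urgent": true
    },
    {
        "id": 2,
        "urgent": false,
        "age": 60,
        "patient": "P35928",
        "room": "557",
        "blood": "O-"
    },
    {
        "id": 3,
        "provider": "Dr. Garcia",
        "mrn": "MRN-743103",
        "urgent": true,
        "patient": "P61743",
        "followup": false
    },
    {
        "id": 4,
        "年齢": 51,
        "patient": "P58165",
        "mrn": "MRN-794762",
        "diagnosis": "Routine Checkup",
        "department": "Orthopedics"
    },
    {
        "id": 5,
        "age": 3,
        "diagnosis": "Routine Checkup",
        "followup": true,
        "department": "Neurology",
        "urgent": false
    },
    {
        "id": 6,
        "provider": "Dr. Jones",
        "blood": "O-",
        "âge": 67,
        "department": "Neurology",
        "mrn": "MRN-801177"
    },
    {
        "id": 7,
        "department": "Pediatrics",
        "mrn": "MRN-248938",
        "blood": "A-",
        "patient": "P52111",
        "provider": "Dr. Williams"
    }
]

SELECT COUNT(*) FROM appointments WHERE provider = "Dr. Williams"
1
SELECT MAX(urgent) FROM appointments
True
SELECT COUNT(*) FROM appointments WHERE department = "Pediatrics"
2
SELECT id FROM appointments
[1, 2, 3, 4, 5, 6, 7]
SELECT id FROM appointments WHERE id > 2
[3, 4, 5, 6, 7]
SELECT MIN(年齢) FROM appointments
51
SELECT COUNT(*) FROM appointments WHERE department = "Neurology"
2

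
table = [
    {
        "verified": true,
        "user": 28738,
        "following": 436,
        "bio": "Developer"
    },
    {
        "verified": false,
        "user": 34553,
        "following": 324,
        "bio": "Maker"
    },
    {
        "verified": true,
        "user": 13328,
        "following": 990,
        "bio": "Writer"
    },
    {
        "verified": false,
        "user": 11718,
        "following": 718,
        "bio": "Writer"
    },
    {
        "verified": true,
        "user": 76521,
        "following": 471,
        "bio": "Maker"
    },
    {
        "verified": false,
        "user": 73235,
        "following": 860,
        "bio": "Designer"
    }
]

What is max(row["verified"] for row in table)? True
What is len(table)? 6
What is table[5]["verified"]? False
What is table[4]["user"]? 76521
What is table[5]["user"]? 73235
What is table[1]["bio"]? "Maker"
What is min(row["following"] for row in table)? 324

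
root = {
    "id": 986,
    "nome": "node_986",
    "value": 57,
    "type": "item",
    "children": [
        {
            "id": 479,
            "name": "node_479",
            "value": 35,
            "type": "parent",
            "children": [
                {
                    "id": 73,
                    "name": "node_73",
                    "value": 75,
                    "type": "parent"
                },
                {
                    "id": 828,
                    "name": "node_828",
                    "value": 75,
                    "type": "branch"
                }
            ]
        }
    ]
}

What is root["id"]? 986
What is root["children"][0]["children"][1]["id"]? 828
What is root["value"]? 57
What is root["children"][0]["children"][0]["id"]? 73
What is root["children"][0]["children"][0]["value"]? 75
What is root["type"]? "item"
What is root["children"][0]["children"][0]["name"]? "node_73"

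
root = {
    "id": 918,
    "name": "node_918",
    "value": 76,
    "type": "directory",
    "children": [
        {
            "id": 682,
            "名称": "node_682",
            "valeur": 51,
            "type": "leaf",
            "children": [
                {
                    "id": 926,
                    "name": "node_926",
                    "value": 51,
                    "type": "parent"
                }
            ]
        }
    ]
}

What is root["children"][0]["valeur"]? 51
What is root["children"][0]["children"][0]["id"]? 926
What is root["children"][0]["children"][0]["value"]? 51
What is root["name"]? "node_918"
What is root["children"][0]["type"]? "leaf"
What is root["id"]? 918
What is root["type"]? "directory"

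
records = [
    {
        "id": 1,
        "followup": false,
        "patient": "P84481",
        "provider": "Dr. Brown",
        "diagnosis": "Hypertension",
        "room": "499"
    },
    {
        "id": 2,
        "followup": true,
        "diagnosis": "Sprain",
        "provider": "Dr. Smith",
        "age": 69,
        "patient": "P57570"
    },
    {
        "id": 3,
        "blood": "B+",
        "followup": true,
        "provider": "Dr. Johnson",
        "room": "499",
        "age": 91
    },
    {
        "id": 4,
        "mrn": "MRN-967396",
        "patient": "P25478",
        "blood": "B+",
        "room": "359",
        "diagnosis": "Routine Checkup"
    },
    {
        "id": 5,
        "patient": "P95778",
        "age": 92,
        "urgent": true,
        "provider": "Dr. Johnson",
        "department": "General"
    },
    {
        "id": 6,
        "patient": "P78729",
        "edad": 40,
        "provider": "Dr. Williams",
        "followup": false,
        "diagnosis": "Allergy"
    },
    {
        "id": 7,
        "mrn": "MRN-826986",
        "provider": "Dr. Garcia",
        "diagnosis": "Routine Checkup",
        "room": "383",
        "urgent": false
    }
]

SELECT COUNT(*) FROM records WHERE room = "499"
2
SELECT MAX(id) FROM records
7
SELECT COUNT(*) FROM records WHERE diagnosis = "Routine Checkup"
2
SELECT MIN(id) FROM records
1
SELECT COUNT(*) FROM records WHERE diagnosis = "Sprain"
1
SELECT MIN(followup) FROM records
False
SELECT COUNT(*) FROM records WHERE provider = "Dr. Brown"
1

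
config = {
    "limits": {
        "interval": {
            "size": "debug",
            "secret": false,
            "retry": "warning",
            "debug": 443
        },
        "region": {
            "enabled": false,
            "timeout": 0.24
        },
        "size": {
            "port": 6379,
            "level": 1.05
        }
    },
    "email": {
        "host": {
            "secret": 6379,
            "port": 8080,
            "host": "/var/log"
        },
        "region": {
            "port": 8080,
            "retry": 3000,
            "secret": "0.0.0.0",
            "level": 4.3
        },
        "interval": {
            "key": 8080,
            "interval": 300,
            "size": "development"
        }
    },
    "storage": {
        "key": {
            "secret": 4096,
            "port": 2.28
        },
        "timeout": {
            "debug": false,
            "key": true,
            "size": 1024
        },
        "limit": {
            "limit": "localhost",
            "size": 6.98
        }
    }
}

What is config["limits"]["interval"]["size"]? "debug"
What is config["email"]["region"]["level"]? 4.3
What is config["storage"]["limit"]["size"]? 6.98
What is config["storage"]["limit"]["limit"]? "localhost"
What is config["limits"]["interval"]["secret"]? False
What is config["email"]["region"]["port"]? 8080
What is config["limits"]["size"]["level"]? 1.05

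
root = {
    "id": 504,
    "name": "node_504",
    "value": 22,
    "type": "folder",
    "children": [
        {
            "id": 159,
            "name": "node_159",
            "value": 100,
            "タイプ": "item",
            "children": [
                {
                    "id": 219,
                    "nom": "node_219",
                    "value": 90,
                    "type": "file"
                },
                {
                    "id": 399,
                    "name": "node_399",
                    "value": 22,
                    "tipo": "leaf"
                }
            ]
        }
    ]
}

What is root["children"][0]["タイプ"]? "item"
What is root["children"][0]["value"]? 100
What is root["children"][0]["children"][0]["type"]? "file"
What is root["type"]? "folder"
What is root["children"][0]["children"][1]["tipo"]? "leaf"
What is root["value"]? 22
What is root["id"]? 504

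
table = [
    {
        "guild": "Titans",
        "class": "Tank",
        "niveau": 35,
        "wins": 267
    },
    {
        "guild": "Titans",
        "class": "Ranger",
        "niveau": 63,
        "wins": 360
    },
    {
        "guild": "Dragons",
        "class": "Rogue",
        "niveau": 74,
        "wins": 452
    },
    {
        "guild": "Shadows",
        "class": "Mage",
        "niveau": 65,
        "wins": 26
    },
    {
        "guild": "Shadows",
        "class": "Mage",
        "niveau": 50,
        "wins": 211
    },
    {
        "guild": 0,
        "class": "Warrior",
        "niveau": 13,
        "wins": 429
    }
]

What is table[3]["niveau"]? 65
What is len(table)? 6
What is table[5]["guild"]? 0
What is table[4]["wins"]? 211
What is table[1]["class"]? "Ranger"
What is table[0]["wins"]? 267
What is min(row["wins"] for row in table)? 26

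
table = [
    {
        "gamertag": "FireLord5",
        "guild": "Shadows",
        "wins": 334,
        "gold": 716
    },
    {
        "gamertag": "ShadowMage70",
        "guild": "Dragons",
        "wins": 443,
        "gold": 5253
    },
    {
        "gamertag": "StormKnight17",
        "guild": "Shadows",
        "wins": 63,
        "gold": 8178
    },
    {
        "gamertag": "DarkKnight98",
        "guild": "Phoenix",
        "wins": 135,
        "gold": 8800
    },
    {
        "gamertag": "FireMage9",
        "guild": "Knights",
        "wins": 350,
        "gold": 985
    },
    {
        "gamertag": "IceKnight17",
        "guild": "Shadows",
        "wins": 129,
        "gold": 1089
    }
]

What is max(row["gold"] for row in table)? 8800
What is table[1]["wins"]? 443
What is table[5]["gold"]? 1089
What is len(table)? 6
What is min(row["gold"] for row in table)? 716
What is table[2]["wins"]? 63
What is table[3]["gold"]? 8800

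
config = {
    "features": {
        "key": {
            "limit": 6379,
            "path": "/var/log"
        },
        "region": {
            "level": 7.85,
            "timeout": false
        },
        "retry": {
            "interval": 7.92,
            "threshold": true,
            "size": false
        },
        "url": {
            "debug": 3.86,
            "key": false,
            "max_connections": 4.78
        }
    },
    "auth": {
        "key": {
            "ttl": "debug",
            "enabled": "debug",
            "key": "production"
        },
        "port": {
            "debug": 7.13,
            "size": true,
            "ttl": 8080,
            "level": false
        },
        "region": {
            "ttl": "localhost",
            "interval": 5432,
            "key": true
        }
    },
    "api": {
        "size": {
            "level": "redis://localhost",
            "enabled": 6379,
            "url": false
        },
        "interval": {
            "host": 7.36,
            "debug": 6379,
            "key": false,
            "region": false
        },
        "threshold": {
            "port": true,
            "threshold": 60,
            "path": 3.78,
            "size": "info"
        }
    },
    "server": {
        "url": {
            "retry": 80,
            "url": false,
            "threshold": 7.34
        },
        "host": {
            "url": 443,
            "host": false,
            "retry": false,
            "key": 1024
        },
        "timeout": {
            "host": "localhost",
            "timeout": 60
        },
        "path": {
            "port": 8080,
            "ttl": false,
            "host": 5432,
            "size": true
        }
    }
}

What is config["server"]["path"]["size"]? True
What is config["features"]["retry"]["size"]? False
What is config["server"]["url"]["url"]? False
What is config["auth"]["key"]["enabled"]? "debug"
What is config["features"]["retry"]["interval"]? 7.92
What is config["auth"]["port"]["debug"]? 7.13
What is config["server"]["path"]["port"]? 8080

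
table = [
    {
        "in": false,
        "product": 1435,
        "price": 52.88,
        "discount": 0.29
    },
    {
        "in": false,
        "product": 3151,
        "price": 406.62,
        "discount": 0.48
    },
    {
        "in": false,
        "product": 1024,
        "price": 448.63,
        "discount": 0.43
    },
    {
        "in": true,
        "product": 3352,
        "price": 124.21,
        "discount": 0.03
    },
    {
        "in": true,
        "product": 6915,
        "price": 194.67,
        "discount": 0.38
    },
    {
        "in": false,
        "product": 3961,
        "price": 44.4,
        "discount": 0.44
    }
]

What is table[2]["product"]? 1024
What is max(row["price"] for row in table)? 448.63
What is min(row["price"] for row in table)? 44.4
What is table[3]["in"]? True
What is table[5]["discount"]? 0.44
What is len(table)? 6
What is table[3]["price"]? 124.21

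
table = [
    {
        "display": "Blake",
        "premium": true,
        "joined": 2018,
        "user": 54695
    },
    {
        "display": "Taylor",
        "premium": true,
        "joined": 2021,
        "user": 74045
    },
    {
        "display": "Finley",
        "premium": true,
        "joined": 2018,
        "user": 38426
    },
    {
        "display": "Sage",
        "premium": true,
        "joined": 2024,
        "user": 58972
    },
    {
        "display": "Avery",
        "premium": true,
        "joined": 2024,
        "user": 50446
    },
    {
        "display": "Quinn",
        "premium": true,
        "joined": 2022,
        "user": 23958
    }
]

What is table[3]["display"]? "Sage"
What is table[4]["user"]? 50446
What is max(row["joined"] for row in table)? 2024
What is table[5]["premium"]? True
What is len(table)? 6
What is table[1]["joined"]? 2021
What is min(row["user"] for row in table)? 23958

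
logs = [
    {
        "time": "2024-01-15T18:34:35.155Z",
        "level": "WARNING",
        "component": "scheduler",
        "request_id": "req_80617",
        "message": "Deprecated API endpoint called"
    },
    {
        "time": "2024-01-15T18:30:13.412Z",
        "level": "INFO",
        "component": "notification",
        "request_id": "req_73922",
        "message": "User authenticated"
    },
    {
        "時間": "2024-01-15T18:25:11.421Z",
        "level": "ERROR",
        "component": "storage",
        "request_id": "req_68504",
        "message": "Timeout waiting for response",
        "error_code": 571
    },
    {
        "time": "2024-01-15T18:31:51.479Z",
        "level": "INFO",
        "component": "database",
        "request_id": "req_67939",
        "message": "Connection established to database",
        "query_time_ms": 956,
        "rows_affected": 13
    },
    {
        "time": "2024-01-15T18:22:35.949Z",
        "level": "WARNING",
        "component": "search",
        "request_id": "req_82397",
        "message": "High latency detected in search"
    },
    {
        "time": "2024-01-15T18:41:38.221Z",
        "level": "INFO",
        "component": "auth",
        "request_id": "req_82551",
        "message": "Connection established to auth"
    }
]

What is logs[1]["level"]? "INFO"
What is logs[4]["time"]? "2024-01-15T18:22:35.949Z"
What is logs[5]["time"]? "2024-01-15T18:41:38.221Z"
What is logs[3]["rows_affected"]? 13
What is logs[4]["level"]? "WARNING"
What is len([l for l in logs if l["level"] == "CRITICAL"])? 0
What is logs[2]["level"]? "ERROR"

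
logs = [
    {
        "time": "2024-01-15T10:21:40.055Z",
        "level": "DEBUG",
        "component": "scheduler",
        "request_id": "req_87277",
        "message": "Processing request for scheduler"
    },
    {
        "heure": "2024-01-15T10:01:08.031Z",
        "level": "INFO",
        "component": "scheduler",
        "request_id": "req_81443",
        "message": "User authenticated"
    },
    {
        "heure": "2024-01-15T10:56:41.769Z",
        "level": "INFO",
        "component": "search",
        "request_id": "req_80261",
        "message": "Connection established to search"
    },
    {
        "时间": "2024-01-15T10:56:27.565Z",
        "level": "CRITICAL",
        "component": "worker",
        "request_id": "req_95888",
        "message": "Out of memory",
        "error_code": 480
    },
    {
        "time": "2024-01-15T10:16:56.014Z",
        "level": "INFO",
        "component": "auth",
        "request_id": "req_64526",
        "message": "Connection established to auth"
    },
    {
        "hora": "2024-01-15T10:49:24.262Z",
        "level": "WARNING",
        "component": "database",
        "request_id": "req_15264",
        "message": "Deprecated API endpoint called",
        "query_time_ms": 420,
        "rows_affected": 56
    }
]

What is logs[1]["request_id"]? "req_81443"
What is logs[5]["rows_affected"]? 56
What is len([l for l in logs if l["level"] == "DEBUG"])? 1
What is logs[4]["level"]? "INFO"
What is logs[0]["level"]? "DEBUG"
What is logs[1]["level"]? "INFO"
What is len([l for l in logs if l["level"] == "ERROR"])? 0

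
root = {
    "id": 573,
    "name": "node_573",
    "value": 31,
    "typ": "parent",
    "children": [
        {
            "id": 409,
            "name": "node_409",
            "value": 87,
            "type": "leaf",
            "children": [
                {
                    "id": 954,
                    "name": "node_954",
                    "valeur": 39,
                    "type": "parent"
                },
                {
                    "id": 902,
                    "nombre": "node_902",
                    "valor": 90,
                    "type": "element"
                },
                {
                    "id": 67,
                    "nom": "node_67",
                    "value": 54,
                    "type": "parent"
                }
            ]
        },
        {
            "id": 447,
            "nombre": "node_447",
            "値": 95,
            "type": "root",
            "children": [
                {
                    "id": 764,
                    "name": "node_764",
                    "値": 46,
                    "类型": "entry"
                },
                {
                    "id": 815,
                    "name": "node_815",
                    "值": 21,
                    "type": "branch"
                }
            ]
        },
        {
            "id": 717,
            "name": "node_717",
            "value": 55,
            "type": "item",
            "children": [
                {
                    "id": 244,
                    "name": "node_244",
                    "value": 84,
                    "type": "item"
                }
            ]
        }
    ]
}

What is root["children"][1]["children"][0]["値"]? 46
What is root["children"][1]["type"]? "root"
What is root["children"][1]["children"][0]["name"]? "node_764"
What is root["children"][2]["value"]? 55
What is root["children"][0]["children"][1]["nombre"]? "node_902"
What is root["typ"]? "parent"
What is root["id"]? 573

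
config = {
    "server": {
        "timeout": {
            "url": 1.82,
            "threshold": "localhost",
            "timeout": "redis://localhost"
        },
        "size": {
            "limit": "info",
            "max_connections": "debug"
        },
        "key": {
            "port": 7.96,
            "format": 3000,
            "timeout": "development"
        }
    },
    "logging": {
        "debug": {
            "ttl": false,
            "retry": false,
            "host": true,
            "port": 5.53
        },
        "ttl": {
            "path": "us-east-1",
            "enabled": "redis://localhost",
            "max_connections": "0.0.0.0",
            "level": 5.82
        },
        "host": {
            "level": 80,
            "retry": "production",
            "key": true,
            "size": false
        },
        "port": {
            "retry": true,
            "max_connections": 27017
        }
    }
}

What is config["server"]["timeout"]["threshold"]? "localhost"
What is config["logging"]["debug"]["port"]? 5.53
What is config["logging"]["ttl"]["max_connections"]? "0.0.0.0"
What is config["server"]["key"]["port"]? 7.96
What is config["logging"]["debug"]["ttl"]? False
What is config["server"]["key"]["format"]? 3000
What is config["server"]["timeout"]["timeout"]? "redis://localhost"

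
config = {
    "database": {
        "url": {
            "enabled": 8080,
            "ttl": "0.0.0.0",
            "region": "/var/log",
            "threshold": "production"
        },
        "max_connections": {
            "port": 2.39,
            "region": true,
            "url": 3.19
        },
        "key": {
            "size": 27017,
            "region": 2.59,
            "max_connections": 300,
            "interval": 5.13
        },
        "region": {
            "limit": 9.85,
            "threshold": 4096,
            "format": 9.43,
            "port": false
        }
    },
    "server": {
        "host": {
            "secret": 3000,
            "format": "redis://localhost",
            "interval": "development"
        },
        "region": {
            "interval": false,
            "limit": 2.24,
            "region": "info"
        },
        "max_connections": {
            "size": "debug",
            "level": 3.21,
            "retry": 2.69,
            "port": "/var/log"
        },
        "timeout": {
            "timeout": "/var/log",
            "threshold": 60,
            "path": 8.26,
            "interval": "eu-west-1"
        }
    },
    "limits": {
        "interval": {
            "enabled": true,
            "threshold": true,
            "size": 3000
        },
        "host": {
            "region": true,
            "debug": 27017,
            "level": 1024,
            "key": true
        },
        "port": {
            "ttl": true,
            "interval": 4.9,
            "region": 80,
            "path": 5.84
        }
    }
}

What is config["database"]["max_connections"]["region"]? True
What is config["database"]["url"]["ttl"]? "0.0.0.0"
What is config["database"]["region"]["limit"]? 9.85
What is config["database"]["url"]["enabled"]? 8080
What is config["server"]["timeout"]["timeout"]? "/var/log"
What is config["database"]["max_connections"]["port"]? 2.39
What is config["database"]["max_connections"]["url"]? 3.19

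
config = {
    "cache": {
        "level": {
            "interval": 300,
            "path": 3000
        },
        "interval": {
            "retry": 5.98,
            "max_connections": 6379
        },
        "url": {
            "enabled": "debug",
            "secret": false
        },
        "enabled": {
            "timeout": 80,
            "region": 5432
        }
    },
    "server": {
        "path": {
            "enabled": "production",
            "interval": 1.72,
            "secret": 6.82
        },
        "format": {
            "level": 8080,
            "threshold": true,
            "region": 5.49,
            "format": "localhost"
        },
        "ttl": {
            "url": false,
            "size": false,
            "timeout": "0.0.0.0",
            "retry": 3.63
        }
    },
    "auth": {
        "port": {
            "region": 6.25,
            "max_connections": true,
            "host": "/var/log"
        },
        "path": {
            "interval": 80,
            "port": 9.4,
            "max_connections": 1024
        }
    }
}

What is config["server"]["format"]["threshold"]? True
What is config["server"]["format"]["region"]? 5.49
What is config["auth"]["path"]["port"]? 9.4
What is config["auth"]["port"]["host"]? "/var/log"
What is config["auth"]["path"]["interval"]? 80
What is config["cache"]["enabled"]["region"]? 5432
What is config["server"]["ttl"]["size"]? False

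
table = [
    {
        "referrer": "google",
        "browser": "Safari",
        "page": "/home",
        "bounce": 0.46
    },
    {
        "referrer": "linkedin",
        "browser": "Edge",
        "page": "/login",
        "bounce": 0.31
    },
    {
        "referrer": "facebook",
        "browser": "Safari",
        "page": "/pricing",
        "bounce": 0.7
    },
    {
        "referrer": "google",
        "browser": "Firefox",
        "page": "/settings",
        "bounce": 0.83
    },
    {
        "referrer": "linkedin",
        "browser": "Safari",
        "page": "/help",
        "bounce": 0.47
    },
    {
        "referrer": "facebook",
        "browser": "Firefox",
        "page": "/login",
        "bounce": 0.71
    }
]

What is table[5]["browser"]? "Firefox"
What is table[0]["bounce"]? 0.46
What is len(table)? 6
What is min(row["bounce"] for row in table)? 0.31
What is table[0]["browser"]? "Safari"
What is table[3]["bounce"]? 0.83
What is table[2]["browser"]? "Safari"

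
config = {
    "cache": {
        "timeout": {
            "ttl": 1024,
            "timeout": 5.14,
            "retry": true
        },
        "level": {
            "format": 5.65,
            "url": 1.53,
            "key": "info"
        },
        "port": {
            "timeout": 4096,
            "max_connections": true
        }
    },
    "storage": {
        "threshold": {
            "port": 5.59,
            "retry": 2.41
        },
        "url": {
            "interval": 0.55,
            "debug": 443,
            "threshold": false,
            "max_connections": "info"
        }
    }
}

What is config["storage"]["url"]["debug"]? 443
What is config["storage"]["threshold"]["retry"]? 2.41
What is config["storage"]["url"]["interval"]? 0.55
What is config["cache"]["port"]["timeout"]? 4096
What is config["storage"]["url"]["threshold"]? False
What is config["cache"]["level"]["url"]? 1.53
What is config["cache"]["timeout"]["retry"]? True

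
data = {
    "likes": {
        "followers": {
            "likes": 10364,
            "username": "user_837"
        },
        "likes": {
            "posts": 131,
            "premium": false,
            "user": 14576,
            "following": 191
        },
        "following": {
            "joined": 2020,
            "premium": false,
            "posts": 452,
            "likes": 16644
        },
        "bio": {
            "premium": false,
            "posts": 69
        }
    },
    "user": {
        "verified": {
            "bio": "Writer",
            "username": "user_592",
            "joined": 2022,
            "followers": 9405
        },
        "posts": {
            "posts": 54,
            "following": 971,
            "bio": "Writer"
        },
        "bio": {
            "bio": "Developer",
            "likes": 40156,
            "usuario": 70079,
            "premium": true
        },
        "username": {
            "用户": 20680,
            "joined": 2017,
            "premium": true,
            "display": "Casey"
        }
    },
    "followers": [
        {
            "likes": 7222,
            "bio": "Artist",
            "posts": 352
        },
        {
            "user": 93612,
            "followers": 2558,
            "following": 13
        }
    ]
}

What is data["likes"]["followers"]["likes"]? 10364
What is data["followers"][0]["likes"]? 7222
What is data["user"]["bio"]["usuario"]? 70079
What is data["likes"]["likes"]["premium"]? False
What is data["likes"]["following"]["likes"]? 16644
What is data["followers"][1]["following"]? 13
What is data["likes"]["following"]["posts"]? 452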